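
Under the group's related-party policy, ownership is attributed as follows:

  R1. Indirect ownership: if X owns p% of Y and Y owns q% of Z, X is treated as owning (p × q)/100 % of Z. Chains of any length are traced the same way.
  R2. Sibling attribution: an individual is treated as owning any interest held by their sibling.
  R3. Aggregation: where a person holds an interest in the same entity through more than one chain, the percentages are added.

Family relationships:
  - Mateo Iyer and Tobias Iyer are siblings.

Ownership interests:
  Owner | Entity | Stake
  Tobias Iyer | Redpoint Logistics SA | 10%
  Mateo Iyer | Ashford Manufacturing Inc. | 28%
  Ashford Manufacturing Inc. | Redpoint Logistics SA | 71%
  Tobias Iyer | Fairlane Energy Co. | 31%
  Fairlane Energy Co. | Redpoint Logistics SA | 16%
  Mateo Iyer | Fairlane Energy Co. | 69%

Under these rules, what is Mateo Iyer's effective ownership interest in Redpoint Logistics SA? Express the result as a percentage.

By sibling attribution (R2), Mateo Iyer is treated as also owning Tobias Iyer's interest in Fairlane Energy Co, giving 69% + 31% = 100%.
By sibling attribution (R2), Mateo Iyer is treated as owning Tobias Iyer's 10% interest in Redpoint Logistics SA.
Chain via Fairlane Energy Co. (R1): 100% × 16% = 16% of Redpoint Logistics SA.
Chain via Ashford Manufacturing Inc. (R1): 28% × 71% = 19.88% of Redpoint Logistics SA.
Direct interest in Redpoint Logistics SA: 10%.
Aggregating (R3): 16% + 19.88% + 10% = 45.88%.

45.88%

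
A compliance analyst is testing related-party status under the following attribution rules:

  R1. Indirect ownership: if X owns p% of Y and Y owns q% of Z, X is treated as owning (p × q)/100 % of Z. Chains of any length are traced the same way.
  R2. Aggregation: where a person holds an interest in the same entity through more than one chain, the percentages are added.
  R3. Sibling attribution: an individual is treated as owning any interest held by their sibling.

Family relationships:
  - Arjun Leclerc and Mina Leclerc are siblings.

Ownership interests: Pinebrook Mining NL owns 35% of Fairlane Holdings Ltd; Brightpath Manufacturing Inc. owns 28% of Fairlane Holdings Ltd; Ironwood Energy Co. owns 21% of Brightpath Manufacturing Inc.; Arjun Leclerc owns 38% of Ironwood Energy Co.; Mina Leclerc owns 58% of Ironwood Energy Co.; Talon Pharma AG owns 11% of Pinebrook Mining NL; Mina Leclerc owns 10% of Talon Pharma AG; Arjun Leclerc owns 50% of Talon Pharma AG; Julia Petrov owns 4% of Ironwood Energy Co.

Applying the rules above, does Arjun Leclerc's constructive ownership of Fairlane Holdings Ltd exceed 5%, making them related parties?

By sibling attribution (R3), Arjun Leclerc is treated as also owning Mina Leclerc's interest in Ironwood Energy Co, giving 38% + 58% = 96%.
By sibling attribution (R3), Arjun Leclerc is treated as also owning Mina Leclerc's interest in Talon Pharma AG, giving 50% + 10% = 60%.
Chain via Ironwood Energy Co. → Brightpath Manufacturing Inc. (R1): 96% × 21% × 28% = 5.6448% of Fairlane Holdings Ltd.
Chain via Talon Pharma AG → Pinebrook Mining NL (R1): 60% × 11% × 35% = 2.31% of Fairlane Holdings Ltd.
Aggregating (R2): 5.6448% + 2.31% = 7.9548%.
7.9548% exceeds the 5% threshold, so Arjun is a related party to Fairlane Holdings Ltd.

Yes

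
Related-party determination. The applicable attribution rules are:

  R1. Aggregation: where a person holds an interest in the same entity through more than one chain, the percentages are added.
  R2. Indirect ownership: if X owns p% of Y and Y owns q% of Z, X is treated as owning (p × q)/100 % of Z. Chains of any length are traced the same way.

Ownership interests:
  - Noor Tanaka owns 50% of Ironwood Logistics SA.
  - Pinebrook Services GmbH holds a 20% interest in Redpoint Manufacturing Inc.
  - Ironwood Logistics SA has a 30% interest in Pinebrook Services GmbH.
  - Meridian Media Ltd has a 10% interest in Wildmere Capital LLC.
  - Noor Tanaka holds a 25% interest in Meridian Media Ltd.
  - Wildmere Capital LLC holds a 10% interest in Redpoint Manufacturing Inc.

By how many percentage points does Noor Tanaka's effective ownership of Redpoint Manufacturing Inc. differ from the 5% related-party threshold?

1.75

Chain via Ironwood Logistics SA → Pinebrook Services GmbH (R2): 50% × 30% × 20% = 3% of Redpoint Manufacturing Inc.
Chain via Meridian Media Ltd → Wildmere Capital LLC (R2): 25% × 10% × 10% = 0.25% of Redpoint Manufacturing Inc.
Aggregating (R1): 3% + 0.25% = 3.25%.
3.25% falls short of the 5% threshold by 1.75 percentage points.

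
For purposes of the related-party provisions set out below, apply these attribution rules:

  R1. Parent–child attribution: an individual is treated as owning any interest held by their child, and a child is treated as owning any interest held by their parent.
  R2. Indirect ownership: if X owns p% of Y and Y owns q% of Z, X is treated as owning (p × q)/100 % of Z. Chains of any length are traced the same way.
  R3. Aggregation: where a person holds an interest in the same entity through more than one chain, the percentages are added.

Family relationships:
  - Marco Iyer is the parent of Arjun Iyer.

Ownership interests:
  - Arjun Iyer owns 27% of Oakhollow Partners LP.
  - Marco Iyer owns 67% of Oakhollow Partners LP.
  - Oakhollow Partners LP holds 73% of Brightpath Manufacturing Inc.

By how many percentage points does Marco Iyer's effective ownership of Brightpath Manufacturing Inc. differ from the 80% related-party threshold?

By parent–child attribution (R1), Marco Iyer is treated as also owning Arjun Iyer's interest in Oakhollow Partners LP, giving 67% + 27% = 94%.
Chain via Oakhollow Partners LP (R2): 94% × 73% = 68.62% of Brightpath Manufacturing Inc.
68.62% falls short of the 80% threshold by 11.38 percentage points.

11.38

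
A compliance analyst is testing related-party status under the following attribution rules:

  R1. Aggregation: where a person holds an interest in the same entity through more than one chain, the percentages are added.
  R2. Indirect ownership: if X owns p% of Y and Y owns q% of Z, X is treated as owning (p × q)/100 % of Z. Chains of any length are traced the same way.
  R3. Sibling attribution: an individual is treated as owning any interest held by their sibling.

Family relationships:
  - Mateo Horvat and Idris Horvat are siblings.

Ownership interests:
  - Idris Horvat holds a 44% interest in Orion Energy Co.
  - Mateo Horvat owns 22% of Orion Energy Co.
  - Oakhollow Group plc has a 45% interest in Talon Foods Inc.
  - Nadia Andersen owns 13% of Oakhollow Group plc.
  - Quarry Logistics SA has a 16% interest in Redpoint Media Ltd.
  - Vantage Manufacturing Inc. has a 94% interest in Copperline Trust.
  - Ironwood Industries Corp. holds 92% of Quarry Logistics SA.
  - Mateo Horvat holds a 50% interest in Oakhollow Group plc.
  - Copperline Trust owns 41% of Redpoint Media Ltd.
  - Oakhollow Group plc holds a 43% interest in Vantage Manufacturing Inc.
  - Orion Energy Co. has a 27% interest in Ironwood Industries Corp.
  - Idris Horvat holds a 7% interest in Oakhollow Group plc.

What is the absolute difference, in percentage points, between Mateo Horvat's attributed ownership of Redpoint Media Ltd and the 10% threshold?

2.069258

By sibling attribution (R3), Mateo Horvat is treated as also owning Idris Horvat's interest in Oakhollow Group plc, giving 50% + 7% = 57%.
By sibling attribution (R3), Mateo Horvat is treated as also owning Idris Horvat's interest in Orion Energy Co, giving 22% + 44% = 66%.
Chain via Oakhollow Group plc → Vantage Manufacturing Inc. → Copperline Trust (R2): 57% × 43% × 94% × 41% = 9.446154% of Redpoint Media Ltd.
Chain via Orion Energy Co. → Ironwood Industries Corp. → Quarry Logistics SA (R2): 66% × 27% × 92% × 16% = 2.623104% of Redpoint Media Ltd.
Aggregating (R1): 9.446154% + 2.623104% = 12.069258%.
12.069258% exceeds the 10% threshold by 2.069258 percentage points.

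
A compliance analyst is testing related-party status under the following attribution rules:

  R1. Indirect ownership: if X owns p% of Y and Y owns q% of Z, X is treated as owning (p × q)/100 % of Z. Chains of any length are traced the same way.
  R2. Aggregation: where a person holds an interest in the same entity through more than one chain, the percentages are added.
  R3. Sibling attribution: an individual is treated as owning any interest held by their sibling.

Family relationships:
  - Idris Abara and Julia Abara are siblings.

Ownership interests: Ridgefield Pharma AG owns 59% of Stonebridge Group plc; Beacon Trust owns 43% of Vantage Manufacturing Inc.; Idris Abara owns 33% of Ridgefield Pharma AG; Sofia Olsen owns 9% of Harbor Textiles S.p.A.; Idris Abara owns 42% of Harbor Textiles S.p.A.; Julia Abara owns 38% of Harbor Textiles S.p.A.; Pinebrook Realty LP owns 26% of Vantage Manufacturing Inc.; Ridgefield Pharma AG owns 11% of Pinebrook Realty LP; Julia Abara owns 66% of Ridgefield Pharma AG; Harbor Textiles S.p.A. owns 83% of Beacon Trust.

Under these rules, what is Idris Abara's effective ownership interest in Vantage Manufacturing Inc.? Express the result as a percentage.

31.3834%

By sibling attribution (R3), Idris Abara is treated as also owning Julia Abara's interest in Ridgefield Pharma AG, giving 33% + 66% = 99%.
By sibling attribution (R3), Idris Abara is treated as also owning Julia Abara's interest in Harbor Textiles S.p.A, giving 42% + 38% = 80%.
Chain via Ridgefield Pharma AG → Pinebrook Realty LP (R1): 99% × 11% × 26% = 2.8314% of Vantage Manufacturing Inc.
Chain via Harbor Textiles S.p.A. → Beacon Trust (R1): 80% × 83% × 43% = 28.552% of Vantage Manufacturing Inc.
Aggregating (R2): 2.8314% + 28.552% = 31.3834%.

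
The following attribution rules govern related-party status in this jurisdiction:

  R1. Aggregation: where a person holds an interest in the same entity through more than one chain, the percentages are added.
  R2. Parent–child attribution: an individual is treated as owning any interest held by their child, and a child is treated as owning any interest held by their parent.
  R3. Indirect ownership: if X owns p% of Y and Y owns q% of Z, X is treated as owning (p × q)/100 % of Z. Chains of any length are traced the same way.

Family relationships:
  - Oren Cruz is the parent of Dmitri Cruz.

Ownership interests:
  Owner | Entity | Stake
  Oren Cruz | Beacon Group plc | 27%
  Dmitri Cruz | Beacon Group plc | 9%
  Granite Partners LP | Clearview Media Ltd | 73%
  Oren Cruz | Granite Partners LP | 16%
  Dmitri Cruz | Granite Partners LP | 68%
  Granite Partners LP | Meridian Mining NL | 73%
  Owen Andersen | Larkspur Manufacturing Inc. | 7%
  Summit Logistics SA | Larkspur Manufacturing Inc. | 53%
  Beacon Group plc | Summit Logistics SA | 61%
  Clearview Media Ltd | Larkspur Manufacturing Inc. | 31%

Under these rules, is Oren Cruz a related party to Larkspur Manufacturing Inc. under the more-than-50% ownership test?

By parent–child attribution (R2), Oren Cruz is treated as also owning Dmitri Cruz's interest in Granite Partners LP, giving 16% + 68% = 84%.
By parent–child attribution (R2), Oren Cruz is treated as also owning Dmitri Cruz's interest in Beacon Group plc, giving 27% + 9% = 36%.
Chain via Granite Partners LP → Clearview Media Ltd (R3): 84% × 73% × 31% = 19.0092% of Larkspur Manufacturing Inc.
Chain via Beacon Group plc → Summit Logistics SA (R3): 36% × 61% × 53% = 11.6388% of Larkspur Manufacturing Inc.
Aggregating (R1): 19.0092% + 11.6388% = 30.648%.
30.648% does not exceed the 50% threshold, so Oren is not a related party to Larkspur Manufacturing Inc.

No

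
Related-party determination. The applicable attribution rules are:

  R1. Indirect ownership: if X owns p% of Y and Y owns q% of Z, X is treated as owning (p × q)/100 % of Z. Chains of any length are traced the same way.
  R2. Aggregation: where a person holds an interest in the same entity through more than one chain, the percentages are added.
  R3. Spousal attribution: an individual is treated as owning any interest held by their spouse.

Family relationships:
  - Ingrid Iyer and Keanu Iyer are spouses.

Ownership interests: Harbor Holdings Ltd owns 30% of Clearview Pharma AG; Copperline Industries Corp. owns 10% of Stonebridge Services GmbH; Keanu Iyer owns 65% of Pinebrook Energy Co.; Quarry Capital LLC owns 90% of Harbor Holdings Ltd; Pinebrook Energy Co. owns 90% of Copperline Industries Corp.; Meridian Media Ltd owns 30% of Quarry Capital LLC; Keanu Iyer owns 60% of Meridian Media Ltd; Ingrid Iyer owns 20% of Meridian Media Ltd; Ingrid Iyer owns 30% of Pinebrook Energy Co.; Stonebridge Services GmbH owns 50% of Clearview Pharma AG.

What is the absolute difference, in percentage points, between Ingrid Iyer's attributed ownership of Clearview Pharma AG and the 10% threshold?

0.755

By spousal attribution (R3), Ingrid Iyer is treated as also owning Keanu Iyer's interest in Meridian Media Ltd, giving 20% + 60% = 80%.
By spousal attribution (R3), Ingrid Iyer is treated as also owning Keanu Iyer's interest in Pinebrook Energy Co, giving 30% + 65% = 95%.
Chain via Meridian Media Ltd → Quarry Capital LLC → Harbor Holdings Ltd (R1): 80% × 30% × 90% × 30% = 6.48% of Clearview Pharma AG.
Chain via Pinebrook Energy Co. → Copperline Industries Corp. → Stonebridge Services GmbH (R1): 95% × 90% × 10% × 50% = 4.275% of Clearview Pharma AG.
Aggregating (R2): 6.48% + 4.275% = 10.755%.
10.755% exceeds the 10% threshold by 0.755 percentage points.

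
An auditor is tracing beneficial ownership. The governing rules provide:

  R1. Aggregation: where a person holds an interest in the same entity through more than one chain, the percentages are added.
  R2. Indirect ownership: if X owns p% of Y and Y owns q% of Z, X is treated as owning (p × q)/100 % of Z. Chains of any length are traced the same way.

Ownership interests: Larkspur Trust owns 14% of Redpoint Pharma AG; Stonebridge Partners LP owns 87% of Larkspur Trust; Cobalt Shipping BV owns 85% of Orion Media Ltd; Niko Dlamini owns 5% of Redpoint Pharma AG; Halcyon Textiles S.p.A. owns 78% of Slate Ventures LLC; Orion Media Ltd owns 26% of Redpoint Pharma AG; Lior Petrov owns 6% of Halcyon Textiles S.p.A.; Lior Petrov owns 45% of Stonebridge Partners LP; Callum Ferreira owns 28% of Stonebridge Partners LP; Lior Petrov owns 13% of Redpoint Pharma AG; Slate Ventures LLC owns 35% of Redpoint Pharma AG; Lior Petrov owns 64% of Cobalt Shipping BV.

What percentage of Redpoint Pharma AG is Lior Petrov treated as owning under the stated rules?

34.263%

Chain via Cobalt Shipping BV → Orion Media Ltd (R2): 64% × 85% × 26% = 14.144% of Redpoint Pharma AG.
Chain via Stonebridge Partners LP → Larkspur Trust (R2): 45% × 87% × 14% = 5.481% of Redpoint Pharma AG.
Chain via Halcyon Textiles S.p.A. → Slate Ventures LLC (R2): 6% × 78% × 35% = 1.638% of Redpoint Pharma AG.
Direct interest in Redpoint Pharma AG: 13%.
Aggregating (R1): 14.144% + 5.481% + 1.638% + 13% = 34.263%.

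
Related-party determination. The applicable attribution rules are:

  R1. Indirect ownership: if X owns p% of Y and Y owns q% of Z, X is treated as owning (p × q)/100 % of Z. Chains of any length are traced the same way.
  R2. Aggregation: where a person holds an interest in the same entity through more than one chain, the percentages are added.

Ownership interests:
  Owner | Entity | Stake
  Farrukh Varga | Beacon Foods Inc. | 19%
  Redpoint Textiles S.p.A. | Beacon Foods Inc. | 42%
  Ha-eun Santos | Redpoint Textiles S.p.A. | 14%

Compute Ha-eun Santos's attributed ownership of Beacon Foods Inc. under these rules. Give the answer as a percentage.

Chain via Redpoint Textiles S.p.A. (R1): 14% × 42% = 5.88% of Beacon Foods Inc.

5.88%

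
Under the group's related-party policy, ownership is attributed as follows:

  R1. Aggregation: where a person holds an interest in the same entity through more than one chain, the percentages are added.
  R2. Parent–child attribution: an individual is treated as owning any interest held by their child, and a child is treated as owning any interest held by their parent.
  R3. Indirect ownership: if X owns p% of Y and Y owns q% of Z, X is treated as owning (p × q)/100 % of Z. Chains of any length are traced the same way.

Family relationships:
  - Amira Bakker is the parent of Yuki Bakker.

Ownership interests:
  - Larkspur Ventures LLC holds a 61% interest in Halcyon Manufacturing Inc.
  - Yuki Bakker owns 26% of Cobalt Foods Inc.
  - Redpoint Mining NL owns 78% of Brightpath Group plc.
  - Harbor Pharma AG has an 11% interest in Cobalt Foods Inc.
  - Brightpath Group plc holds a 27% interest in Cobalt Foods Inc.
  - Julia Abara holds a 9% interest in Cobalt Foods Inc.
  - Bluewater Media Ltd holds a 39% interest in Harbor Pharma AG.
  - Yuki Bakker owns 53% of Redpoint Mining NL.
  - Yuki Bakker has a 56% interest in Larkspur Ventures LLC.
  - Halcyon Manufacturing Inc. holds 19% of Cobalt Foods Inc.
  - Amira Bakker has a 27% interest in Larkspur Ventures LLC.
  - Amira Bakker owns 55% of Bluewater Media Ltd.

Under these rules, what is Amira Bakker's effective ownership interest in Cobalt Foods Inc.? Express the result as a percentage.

49.141%

By parent–child attribution (R2), Amira Bakker is treated as also owning Yuki Bakker's interest in Larkspur Ventures LLC, giving 27% + 56% = 83%.
By parent–child attribution (R2), Amira Bakker is treated as owning Yuki Bakker's 53% interest in Redpoint Mining NL.
By parent–child attribution (R2), Amira Bakker is treated as owning Yuki Bakker's 26% interest in Cobalt Foods Inc.
Chain via Bluewater Media Ltd → Harbor Pharma AG (R3): 55% × 39% × 11% = 2.3595% of Cobalt Foods Inc.
Chain via Larkspur Ventures LLC → Halcyon Manufacturing Inc. (R3): 83% × 61% × 19% = 9.6197% of Cobalt Foods Inc.
Chain via Redpoint Mining NL → Brightpath Group plc (R3): 53% × 78% × 27% = 11.1618% of Cobalt Foods Inc.
Direct interest in Cobalt Foods Inc: 26%.
Aggregating (R1): 2.3595% + 9.6197% + 11.1618% + 26% = 49.141%.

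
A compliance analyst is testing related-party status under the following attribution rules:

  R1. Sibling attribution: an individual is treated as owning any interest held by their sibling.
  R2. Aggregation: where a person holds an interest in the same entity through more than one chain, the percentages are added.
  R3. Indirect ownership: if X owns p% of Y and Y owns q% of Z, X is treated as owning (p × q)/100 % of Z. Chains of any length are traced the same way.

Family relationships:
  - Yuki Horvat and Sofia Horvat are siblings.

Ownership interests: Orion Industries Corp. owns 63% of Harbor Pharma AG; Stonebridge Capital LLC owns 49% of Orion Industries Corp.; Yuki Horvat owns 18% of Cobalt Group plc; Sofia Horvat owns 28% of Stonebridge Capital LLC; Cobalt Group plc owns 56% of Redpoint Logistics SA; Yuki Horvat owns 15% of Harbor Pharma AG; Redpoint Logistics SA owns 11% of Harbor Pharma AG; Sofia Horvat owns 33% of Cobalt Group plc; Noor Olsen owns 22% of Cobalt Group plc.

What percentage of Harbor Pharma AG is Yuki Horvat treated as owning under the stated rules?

By sibling attribution (R1), Yuki Horvat is treated as also owning Sofia Horvat's interest in Cobalt Group plc, giving 18% + 33% = 51%.
By sibling attribution (R1), Yuki Horvat is treated as owning Sofia Horvat's 28% interest in Stonebridge Capital LLC.
Chain via Cobalt Group plc → Redpoint Logistics SA (R3): 51% × 56% × 11% = 3.1416% of Harbor Pharma AG.
Direct interest in Harbor Pharma AG: 15%.
Chain via Stonebridge Capital LLC → Orion Industries Corp. (R3): 28% × 49% × 63% = 8.6436% of Harbor Pharma AG.
Aggregating (R2): 3.1416% + 15% + 8.6436% = 26.7852%.

26.7852%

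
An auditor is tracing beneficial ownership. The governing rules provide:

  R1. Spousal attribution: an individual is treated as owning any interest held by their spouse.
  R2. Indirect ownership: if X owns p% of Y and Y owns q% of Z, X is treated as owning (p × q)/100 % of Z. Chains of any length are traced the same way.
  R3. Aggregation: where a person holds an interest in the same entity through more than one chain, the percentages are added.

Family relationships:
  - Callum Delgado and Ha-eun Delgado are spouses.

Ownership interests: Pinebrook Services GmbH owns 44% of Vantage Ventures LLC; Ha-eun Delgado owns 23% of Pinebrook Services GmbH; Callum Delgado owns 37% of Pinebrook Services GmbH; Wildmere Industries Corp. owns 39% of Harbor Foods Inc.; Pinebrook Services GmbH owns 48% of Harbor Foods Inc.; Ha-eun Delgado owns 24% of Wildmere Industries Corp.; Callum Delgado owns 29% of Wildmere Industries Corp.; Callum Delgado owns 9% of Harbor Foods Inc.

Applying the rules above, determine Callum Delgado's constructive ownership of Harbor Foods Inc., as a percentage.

58.47%

By spousal attribution (R1), Callum Delgado is treated as also owning Ha-eun Delgado's interest in Pinebrook Services GmbH, giving 37% + 23% = 60%.
By spousal attribution (R1), Callum Delgado is treated as also owning Ha-eun Delgado's interest in Wildmere Industries Corp, giving 29% + 24% = 53%.
Chain via Pinebrook Services GmbH (R2): 60% × 48% = 28.8% of Harbor Foods Inc.
Chain via Wildmere Industries Corp. (R2): 53% × 39% = 20.67% of Harbor Foods Inc.
Direct interest in Harbor Foods Inc: 9%.
Aggregating (R3): 28.8% + 20.67% + 9% = 58.47%.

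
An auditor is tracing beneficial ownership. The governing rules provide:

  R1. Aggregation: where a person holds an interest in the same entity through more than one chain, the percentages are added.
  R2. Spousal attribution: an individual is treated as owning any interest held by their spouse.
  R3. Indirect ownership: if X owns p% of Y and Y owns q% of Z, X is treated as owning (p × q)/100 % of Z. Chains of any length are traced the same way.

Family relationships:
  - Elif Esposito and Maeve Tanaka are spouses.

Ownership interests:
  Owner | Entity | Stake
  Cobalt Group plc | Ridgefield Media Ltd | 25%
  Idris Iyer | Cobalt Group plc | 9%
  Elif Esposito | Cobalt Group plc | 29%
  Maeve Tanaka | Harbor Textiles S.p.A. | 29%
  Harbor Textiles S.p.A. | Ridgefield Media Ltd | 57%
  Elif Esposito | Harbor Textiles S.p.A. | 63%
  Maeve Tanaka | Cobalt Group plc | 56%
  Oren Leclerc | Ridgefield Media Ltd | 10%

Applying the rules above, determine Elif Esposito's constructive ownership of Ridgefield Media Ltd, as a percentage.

73.69%

By spousal attribution (R2), Elif Esposito is treated as also owning Maeve Tanaka's interest in Harbor Textiles S.p.A, giving 63% + 29% = 92%.
By spousal attribution (R2), Elif Esposito is treated as also owning Maeve Tanaka's interest in Cobalt Group plc, giving 29% + 56% = 85%.
Chain via Harbor Textiles S.p.A. (R3): 92% × 57% = 52.44% of Ridgefield Media Ltd.
Chain via Cobalt Group plc (R3): 85% × 25% = 21.25% of Ridgefield Media Ltd.
Aggregating (R1): 52.44% + 21.25% = 73.69%.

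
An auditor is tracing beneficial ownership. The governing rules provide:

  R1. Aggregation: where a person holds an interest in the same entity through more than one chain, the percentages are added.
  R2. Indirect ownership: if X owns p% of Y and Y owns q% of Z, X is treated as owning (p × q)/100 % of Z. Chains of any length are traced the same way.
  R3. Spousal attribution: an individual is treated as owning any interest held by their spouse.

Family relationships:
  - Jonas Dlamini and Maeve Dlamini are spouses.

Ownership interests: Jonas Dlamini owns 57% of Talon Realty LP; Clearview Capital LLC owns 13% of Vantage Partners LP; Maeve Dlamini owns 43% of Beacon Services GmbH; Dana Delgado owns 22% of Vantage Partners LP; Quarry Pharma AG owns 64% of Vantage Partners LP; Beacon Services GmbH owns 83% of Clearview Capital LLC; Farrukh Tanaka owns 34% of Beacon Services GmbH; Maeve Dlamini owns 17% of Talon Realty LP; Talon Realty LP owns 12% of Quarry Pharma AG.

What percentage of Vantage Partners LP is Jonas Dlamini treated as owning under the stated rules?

By spousal attribution (R3), Jonas Dlamini is treated as also owning Maeve Dlamini's interest in Talon Realty LP, giving 57% + 17% = 74%.
By spousal attribution (R3), Jonas Dlamini is treated as owning Maeve Dlamini's 43% interest in Beacon Services GmbH.
Chain via Talon Realty LP → Quarry Pharma AG (R2): 74% × 12% × 64% = 5.6832% of Vantage Partners LP.
Chain via Beacon Services GmbH → Clearview Capital LLC (R2): 43% × 83% × 13% = 4.6397% of Vantage Partners LP.
Aggregating (R1): 5.6832% + 4.6397% = 10.3229%.

10.3229%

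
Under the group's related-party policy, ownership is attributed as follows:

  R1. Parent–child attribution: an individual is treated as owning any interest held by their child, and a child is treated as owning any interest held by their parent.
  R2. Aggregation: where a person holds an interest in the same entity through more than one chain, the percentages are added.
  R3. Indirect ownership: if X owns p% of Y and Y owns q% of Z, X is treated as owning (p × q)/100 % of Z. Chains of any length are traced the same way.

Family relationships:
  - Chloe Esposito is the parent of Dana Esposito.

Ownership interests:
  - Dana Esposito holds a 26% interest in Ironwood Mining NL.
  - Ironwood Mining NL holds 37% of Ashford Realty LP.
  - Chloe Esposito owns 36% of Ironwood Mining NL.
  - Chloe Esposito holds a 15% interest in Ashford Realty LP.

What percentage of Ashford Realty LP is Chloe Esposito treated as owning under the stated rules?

By parent–child attribution (R1), Chloe Esposito is treated as also owning Dana Esposito's interest in Ironwood Mining NL, giving 36% + 26% = 62%.
Chain via Ironwood Mining NL (R3): 62% × 37% = 22.94% of Ashford Realty LP.
Direct interest in Ashford Realty LP: 15%.
Aggregating (R2): 22.94% + 15% = 37.94%.

37.94%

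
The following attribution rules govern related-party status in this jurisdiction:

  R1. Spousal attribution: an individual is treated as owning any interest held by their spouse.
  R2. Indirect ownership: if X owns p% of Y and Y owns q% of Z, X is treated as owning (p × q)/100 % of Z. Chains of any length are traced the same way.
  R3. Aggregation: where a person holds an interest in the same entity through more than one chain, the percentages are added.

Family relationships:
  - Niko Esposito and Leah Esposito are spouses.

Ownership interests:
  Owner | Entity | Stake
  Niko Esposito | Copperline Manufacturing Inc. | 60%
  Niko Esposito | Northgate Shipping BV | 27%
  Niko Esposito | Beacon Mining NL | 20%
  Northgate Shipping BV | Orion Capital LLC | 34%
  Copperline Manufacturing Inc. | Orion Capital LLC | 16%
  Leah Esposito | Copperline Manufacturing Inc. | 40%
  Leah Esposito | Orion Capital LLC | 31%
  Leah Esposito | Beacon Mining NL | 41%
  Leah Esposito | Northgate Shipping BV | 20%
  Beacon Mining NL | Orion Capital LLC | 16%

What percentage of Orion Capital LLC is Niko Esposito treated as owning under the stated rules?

72.74%

By spousal attribution (R1), Niko Esposito is treated as also owning Leah Esposito's interest in Beacon Mining NL, giving 20% + 41% = 61%.
By spousal attribution (R1), Niko Esposito is treated as also owning Leah Esposito's interest in Northgate Shipping BV, giving 27% + 20% = 47%.
By spousal attribution (R1), Niko Esposito is treated as also owning Leah Esposito's interest in Copperline Manufacturing Inc, giving 60% + 40% = 100%.
By spousal attribution (R1), Niko Esposito is treated as owning Leah Esposito's 31% interest in Orion Capital LLC.
Chain via Beacon Mining NL (R2): 61% × 16% = 9.76% of Orion Capital LLC.
Chain via Northgate Shipping BV (R2): 47% × 34% = 15.98% of Orion Capital LLC.
Chain via Copperline Manufacturing Inc. (R2): 100% × 16% = 16% of Orion Capital LLC.
Direct interest in Orion Capital LLC: 31%.
Aggregating (R3): 9.76% + 15.98% + 16% + 31% = 72.74%.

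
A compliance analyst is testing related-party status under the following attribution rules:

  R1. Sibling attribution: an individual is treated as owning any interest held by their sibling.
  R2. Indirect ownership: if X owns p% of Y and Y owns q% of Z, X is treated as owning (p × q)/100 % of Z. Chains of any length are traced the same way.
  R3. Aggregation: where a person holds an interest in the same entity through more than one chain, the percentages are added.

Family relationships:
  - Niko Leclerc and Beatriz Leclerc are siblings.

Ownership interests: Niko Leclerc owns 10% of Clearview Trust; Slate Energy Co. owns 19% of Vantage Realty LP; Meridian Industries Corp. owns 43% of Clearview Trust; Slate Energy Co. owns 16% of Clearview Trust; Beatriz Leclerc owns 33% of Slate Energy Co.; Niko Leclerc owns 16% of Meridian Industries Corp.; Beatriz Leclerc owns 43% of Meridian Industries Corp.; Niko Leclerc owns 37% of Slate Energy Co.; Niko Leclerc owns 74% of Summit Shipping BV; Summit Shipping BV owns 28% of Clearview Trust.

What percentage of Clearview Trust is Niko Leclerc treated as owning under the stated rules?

67.29%

By sibling attribution (R1), Niko Leclerc is treated as also owning Beatriz Leclerc's interest in Slate Energy Co, giving 37% + 33% = 70%.
By sibling attribution (R1), Niko Leclerc is treated as also owning Beatriz Leclerc's interest in Meridian Industries Corp, giving 16% + 43% = 59%.
Chain via Slate Energy Co. (R2): 70% × 16% = 11.2% of Clearview Trust.
Chain via Summit Shipping BV (R2): 74% × 28% = 20.72% of Clearview Trust.
Chain via Meridian Industries Corp. (R2): 59% × 43% = 25.37% of Clearview Trust.
Direct interest in Clearview Trust: 10%.
Aggregating (R3): 11.2% + 20.72% + 25.37% + 10% = 67.29%.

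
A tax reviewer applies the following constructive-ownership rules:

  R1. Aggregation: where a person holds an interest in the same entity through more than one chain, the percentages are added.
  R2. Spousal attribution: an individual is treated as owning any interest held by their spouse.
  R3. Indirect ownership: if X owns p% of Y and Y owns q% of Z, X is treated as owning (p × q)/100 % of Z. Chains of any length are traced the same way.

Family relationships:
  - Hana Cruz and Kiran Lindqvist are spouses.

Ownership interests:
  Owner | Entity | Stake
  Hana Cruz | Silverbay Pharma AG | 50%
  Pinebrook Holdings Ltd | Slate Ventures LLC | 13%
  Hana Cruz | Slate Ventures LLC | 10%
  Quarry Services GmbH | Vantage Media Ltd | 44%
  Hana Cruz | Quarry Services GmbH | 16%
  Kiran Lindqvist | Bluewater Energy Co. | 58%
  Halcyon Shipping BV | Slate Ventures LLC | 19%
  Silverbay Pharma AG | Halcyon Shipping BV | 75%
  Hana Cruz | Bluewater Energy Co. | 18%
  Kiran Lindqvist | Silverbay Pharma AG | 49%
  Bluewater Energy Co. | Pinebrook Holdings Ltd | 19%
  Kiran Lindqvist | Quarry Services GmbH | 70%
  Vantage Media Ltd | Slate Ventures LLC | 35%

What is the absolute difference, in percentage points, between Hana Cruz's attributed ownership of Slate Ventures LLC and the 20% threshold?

19.2287

By spousal attribution (R2), Hana Cruz is treated as also owning Kiran Lindqvist's interest in Quarry Services GmbH, giving 16% + 70% = 86%.
By spousal attribution (R2), Hana Cruz is treated as also owning Kiran Lindqvist's interest in Bluewater Energy Co, giving 18% + 58% = 76%.
By spousal attribution (R2), Hana Cruz is treated as also owning Kiran Lindqvist's interest in Silverbay Pharma AG, giving 50% + 49% = 99%.
Chain via Quarry Services GmbH → Vantage Media Ltd (R3): 86% × 44% × 35% = 13.244% of Slate Ventures LLC.
Chain via Bluewater Energy Co. → Pinebrook Holdings Ltd (R3): 76% × 19% × 13% = 1.8772% of Slate Ventures LLC.
Chain via Silverbay Pharma AG → Halcyon Shipping BV (R3): 99% × 75% × 19% = 14.1075% of Slate Ventures LLC.
Direct interest in Slate Ventures LLC: 10%.
Aggregating (R1): 13.244% + 1.8772% + 14.1075% + 10% = 39.2287%.
39.2287% exceeds the 20% threshold by 19.2287 percentage points.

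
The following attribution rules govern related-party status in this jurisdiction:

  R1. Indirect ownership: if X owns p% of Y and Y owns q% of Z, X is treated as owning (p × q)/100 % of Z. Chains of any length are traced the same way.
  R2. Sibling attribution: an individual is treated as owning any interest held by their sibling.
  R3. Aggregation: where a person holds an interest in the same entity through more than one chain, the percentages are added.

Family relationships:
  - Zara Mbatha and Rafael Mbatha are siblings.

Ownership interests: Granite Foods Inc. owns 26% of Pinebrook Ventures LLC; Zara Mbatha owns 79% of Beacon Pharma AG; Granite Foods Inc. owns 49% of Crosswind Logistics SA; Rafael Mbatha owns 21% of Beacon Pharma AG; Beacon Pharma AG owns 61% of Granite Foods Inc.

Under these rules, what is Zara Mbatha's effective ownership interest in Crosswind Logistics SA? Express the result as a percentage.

By sibling attribution (R2), Zara Mbatha is treated as also owning Rafael Mbatha's interest in Beacon Pharma AG, giving 79% + 21% = 100%.
Chain via Beacon Pharma AG → Granite Foods Inc. (R1): 100% × 61% × 49% = 29.89% of Crosswind Logistics SA.

29.89%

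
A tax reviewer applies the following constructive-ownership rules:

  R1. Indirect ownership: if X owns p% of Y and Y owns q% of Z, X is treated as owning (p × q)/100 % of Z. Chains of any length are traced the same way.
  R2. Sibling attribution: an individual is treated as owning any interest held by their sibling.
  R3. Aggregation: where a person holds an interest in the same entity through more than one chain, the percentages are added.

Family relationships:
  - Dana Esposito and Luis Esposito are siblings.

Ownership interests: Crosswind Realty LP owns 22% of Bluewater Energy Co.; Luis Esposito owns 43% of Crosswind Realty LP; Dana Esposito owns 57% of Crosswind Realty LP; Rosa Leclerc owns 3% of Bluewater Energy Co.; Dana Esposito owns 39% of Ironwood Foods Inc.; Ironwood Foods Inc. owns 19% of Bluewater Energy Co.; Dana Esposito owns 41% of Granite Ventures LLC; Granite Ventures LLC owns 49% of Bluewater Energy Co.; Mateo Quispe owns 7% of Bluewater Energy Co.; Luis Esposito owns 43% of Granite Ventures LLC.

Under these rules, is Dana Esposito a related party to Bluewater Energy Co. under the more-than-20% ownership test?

By sibling attribution (R2), Dana Esposito is treated as also owning Luis Esposito's interest in Granite Ventures LLC, giving 41% + 43% = 84%.
By sibling attribution (R2), Dana Esposito is treated as also owning Luis Esposito's interest in Crosswind Realty LP, giving 57% + 43% = 100%.
Chain via Granite Ventures LLC (R1): 84% × 49% = 41.16% of Bluewater Energy Co.
Chain via Crosswind Realty LP (R1): 100% × 22% = 22% of Bluewater Energy Co.
Chain via Ironwood Foods Inc. (R1): 39% × 19% = 7.41% of Bluewater Energy Co.
Aggregating (R3): 41.16% + 22% + 7.41% = 70.57%.
70.57% exceeds the 20% threshold, so Dana is a related party to Bluewater Energy Co.

Yes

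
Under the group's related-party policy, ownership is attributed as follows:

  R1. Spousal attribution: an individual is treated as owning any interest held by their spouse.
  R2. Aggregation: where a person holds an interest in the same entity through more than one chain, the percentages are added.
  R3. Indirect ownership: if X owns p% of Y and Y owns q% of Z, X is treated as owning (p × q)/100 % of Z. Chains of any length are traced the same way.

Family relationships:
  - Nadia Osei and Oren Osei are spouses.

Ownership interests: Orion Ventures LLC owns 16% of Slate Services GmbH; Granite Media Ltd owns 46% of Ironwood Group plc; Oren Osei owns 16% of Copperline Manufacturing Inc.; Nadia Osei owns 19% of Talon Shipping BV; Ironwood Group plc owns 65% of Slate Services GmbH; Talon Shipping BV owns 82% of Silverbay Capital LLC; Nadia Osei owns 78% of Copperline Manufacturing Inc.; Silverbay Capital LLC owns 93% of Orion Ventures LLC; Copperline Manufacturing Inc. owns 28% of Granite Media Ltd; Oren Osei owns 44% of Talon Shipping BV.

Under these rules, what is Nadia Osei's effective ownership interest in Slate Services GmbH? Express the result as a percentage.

By spousal attribution (R1), Nadia Osei is treated as also owning Oren Osei's interest in Copperline Manufacturing Inc, giving 78% + 16% = 94%.
By spousal attribution (R1), Nadia Osei is treated as also owning Oren Osei's interest in Talon Shipping BV, giving 19% + 44% = 63%.
Chain via Copperline Manufacturing Inc. → Granite Media Ltd → Ironwood Group plc (R3): 94% × 28% × 46% × 65% = 7.86968% of Slate Services GmbH.
Chain via Talon Shipping BV → Silverbay Capital LLC → Orion Ventures LLC (R3): 63% × 82% × 93% × 16% = 7.687008% of Slate Services GmbH.
Aggregating (R2): 7.86968% + 7.687008% = 15.556688%.

15.556688%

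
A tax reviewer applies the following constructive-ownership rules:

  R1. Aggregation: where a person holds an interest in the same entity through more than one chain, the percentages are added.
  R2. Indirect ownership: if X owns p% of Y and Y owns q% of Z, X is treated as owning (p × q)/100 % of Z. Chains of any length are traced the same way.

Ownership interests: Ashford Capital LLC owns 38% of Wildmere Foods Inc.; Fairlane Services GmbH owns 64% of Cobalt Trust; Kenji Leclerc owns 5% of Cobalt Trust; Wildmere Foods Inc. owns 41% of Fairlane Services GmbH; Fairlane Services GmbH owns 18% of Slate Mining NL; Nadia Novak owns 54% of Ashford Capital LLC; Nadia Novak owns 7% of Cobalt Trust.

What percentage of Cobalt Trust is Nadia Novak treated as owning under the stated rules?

12.384448%

Chain via Ashford Capital LLC → Wildmere Foods Inc. → Fairlane Services GmbH (R2): 54% × 38% × 41% × 64% = 5.384448% of Cobalt Trust.
Direct interest in Cobalt Trust: 7%.
Aggregating (R1): 5.384448% + 7% = 12.384448%.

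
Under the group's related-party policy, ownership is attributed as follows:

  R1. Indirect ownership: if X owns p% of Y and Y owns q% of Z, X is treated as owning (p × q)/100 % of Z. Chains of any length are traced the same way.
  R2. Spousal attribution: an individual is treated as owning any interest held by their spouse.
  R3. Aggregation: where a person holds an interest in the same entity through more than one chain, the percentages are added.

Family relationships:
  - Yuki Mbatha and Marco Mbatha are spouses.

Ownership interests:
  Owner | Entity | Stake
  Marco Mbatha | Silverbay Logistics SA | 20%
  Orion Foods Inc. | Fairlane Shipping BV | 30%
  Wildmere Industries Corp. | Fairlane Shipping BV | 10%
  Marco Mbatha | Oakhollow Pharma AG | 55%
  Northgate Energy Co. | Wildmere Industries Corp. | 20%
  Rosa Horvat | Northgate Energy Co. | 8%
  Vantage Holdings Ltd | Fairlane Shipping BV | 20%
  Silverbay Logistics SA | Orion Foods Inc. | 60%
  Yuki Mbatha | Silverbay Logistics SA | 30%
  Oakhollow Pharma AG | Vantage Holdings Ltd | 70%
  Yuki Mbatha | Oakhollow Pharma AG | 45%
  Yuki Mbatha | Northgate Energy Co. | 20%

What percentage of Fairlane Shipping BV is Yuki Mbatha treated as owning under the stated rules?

By spousal attribution (R2), Yuki Mbatha is treated as also owning Marco Mbatha's interest in Silverbay Logistics SA, giving 30% + 20% = 50%.
By spousal attribution (R2), Yuki Mbatha is treated as also owning Marco Mbatha's interest in Oakhollow Pharma AG, giving 45% + 55% = 100%.
Chain via Northgate Energy Co. → Wildmere Industries Corp. (R1): 20% × 20% × 10% = 0.4% of Fairlane Shipping BV.
Chain via Silverbay Logistics SA → Orion Foods Inc. (R1): 50% × 60% × 30% = 9% of Fairlane Shipping BV.
Chain via Oakhollow Pharma AG → Vantage Holdings Ltd (R1): 100% × 70% × 20% = 14% of Fairlane Shipping BV.
Aggregating (R3): 0.4% + 9% + 14% = 23.4%.

23.4%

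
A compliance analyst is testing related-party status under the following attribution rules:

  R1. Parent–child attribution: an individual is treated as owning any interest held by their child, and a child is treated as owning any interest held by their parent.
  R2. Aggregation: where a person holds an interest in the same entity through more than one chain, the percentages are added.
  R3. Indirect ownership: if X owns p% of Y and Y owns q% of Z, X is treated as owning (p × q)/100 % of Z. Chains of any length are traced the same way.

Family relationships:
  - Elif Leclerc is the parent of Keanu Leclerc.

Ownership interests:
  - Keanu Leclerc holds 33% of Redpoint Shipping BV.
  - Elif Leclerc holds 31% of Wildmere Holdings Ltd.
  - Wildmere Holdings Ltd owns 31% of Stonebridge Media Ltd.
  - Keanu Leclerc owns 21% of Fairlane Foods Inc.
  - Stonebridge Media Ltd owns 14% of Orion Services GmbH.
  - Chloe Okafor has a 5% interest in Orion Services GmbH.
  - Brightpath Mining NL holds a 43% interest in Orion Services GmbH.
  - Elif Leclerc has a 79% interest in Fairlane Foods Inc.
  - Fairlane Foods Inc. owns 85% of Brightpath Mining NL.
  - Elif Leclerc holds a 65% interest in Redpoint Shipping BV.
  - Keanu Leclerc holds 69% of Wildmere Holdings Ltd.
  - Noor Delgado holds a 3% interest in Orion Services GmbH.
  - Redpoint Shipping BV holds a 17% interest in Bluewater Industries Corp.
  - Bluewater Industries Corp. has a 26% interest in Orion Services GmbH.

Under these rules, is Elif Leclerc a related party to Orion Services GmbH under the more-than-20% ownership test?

Yes

By parent–child attribution (R1), Elif Leclerc is treated as also owning Keanu Leclerc's interest in Fairlane Foods Inc, giving 79% + 21% = 100%.
By parent–child attribution (R1), Elif Leclerc is treated as also owning Keanu Leclerc's interest in Redpoint Shipping BV, giving 65% + 33% = 98%.
By parent–child attribution (R1), Elif Leclerc is treated as also owning Keanu Leclerc's interest in Wildmere Holdings Ltd, giving 31% + 69% = 100%.
Chain via Fairlane Foods Inc. → Brightpath Mining NL (R3): 100% × 85% × 43% = 36.55% of Orion Services GmbH.
Chain via Redpoint Shipping BV → Bluewater Industries Corp. (R3): 98% × 17% × 26% = 4.3316% of Orion Services GmbH.
Chain via Wildmere Holdings Ltd → Stonebridge Media Ltd (R3): 100% × 31% × 14% = 4.34% of Orion Services GmbH.
Aggregating (R2): 36.55% + 4.3316% + 4.34% = 45.2216%.
45.2216% exceeds the 20% threshold, so Elif is a related party to Orion Services GmbH.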